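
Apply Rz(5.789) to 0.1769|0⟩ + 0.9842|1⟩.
(-0.1715 - 0.04327i)|0⟩ + (-0.9543 + 0.2407i)|1⟩

Rz(5.789) = [[e^(−iθ/2), 0], [0, e^(iθ/2)]] with e^(±iθ/2) = cos(θ/2) ± i·sin(θ/2); θ = 5.789, cos(θ/2) ≈ -0.969628, sin(θ/2) ≈ 0.244586.
With a = amp(|0⟩) = 0.1769 and b = amp(|1⟩) = 0.9842:
new amp(|0⟩) = (-0.969628 - 0.244586i)·a = (-0.1715 - 0.04327i)
new amp(|1⟩) = (-0.969628 + 0.244586i)·b = (-0.9543 + 0.2407i)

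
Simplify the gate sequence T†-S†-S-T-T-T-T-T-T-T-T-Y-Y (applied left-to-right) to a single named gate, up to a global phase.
T†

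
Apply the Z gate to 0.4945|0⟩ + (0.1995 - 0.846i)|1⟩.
0.4945|0⟩ + (-0.1995 + 0.846i)|1⟩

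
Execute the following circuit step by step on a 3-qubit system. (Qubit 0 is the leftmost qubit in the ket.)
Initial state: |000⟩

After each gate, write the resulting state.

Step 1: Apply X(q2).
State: |001⟩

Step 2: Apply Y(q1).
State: i|011⟩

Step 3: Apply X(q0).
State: i|111⟩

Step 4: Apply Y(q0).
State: |011⟩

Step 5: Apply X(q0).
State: |111⟩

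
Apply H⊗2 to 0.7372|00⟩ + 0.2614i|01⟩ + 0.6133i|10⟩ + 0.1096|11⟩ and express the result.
(0.4234 + 0.4374i)|00⟩ + (0.3138 + 0.176i)|01⟩ + (0.3138 - 0.176i)|10⟩ + (0.4234 - 0.4374i)|11⟩

H⊗2 gives amp(|y⟩) = (1/2) Σ_x (−1)^(x·y) amp(|x⟩), where x·y is the number of positions in which both x and y have a 1.
|00⟩: (0.7372 + 0.2614i + 0.6133i + 0.1096)/2 = (0.4234 + 0.4374i)
|01⟩: (0.7372 - 0.2614i + 0.6133i - 0.1096)/2 = (0.3138 + 0.176i)
|10⟩: (0.7372 + 0.2614i - 0.6133i - 0.1096)/2 = (0.3138 - 0.176i)
|11⟩: (0.7372 - 0.2614i - 0.6133i + 0.1096)/2 = (0.4234 - 0.4374i)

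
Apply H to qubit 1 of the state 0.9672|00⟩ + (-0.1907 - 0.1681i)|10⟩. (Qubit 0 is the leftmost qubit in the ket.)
0.6839|00⟩ + 0.6839|01⟩ + (-0.1348 - 0.1189i)|10⟩ + (-0.1348 - 0.1189i)|11⟩

H on qubit 1 mixes each pair of kets that differ only in qubit 1: amplitudes (a, b) of (|…0…⟩, |…1…⟩) become ((a + b)/√2, (a − b)/√2). Kets absent from the input have amplitude 0.
(|00⟩, |01⟩): (a, b) = (0.9672, 0) → (0.6839, 0.6839)
(|10⟩, |11⟩): (a, b) = ((-0.1907 - 0.1681i), 0) → ((-0.1348 - 0.1189i), (-0.1348 - 0.1189i))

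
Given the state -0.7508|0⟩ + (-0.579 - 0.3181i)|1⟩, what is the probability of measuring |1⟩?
0.4364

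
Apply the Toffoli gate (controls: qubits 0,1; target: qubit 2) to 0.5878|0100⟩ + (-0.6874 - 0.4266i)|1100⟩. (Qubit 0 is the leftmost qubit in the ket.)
0.5878|0100⟩ + (-0.6874 - 0.4266i)|1110⟩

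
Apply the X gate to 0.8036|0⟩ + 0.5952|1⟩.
0.5952|0⟩ + 0.8036|1⟩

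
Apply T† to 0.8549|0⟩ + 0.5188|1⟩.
0.8549|0⟩ + (0.3668 - 0.3668i)|1⟩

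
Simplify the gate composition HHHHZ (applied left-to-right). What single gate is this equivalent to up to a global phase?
Z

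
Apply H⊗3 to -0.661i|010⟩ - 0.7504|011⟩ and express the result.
(-0.2653 - 0.2337i)|000⟩ + (0.2653 - 0.2337i)|001⟩ + (0.2653 + 0.2337i)|010⟩ + (-0.2653 + 0.2337i)|011⟩ + (-0.2653 - 0.2337i)|100⟩ + (0.2653 - 0.2337i)|101⟩ + (0.2653 + 0.2337i)|110⟩ + (-0.2653 + 0.2337i)|111⟩

H⊗3 gives amp(|y⟩) = (1/2√2) Σ_x (−1)^(x·y) amp(|x⟩), where x·y is the number of positions in which both x and y have a 1.
|000⟩: (-0.661i - 0.7504)/(2√2) = (-0.2653 - 0.2337i)
|001⟩: (-0.661i + 0.7504)/(2√2) = (0.2653 - 0.2337i)
|010⟩: (0.661i + 0.7504)/(2√2) = (0.2653 + 0.2337i)
|011⟩: (0.661i - 0.7504)/(2√2) = (-0.2653 + 0.2337i)
|100⟩: (-0.661i - 0.7504)/(2√2) = (-0.2653 - 0.2337i)
|101⟩: (-0.661i + 0.7504)/(2√2) = (0.2653 - 0.2337i)
|110⟩: (0.661i + 0.7504)/(2√2) = (0.2653 + 0.2337i)
|111⟩: (0.661i - 0.7504)/(2√2) = (-0.2653 + 0.2337i)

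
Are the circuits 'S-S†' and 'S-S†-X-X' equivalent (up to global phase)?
Yes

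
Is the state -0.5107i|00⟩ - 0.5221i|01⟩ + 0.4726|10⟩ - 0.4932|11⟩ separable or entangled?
Entangled

Writing the state as a|00⟩ + b|01⟩ + c|10⟩ + d|11⟩, it is a product state iff ad − bc = 0.
Here (a, b, c, d) = (-0.5107i, -0.5221i, 0.4726, -0.4932): ad − bc = (-0.5107i)(-0.4932) − (-0.5221i)(0.4726) = 0.4986i ≠ 0, so the state is entangled.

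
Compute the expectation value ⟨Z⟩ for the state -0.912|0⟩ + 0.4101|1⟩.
0.6636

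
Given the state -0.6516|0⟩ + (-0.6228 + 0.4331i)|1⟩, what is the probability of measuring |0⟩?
0.4246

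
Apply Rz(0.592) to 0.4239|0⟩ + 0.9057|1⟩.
(0.4055 - 0.1237i)|0⟩ + (0.8663 + 0.2642i)|1⟩

Rz(0.592) = [[e^(−iθ/2), 0], [0, e^(iθ/2)]] with e^(±iθ/2) = cos(θ/2) ± i·sin(θ/2); θ = 0.592, cos(θ/2) ≈ 0.956511, sin(θ/2) ≈ 0.291697.
With a = amp(|0⟩) = 0.4239 and b = amp(|1⟩) = 0.9057:
new amp(|0⟩) = (0.956511 - 0.291697i)·a = (0.4055 - 0.1237i)
new amp(|1⟩) = (0.956511 + 0.291697i)·b = (0.8663 + 0.2642i)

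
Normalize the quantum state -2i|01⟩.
-i|01⟩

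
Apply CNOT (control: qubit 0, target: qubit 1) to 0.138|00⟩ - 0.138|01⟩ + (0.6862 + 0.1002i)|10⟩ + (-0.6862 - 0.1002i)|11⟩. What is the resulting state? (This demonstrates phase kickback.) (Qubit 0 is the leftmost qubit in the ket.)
0.138|00⟩ - 0.138|01⟩ + (-0.6862 - 0.1002i)|10⟩ + (0.6862 + 0.1002i)|11⟩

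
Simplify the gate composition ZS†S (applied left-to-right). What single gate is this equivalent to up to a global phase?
Z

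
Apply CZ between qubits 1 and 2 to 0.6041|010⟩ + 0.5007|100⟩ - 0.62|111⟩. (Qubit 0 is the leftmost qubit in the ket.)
0.6041|010⟩ + 0.5007|100⟩ + 0.62|111⟩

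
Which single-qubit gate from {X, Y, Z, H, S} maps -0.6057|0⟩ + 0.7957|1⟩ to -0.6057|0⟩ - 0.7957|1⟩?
Z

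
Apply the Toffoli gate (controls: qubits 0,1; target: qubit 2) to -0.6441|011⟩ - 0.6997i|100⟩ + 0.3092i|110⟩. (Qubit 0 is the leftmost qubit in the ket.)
-0.6441|011⟩ - 0.6997i|100⟩ + 0.3092i|111⟩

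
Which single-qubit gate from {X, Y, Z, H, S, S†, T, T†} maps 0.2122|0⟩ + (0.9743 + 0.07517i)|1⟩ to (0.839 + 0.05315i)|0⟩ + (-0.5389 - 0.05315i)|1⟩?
H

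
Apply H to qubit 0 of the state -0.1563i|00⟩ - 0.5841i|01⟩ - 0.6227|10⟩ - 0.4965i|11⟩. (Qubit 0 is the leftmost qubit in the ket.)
(-0.4403 - 0.1105i)|00⟩ - 0.7641i|01⟩ + (0.4403 - 0.1105i)|10⟩ - 0.06194i|11⟩

H on qubit 0 mixes each pair of kets that differ only in qubit 0: amplitudes (a, b) of (|…0…⟩, |…1…⟩) become ((a + b)/√2, (a − b)/√2). Kets absent from the input have amplitude 0.
(|00⟩, |10⟩): (a, b) = (-0.1563i, -0.6227) → ((-0.4403 - 0.1105i), (0.4403 - 0.1105i))
(|01⟩, |11⟩): (a, b) = (-0.5841i, -0.4965i) → (-0.7641i, -0.06194i)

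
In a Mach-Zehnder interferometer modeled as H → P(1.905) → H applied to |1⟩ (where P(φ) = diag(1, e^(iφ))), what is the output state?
(0.664 - 0.4723i)|0⟩ + (0.336 + 0.4723i)|1⟩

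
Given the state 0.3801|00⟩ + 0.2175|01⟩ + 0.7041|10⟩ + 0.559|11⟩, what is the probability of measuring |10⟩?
0.4958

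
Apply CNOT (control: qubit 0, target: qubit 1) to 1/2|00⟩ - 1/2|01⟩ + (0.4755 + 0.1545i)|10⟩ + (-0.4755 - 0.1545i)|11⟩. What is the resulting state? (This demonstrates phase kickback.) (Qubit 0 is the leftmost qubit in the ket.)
1/2|00⟩ - 1/2|01⟩ + (-0.4755 - 0.1545i)|10⟩ + (0.4755 + 0.1545i)|11⟩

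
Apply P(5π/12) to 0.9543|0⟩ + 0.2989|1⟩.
0.9543|0⟩ + (0.07736 + 0.2887i)|1⟩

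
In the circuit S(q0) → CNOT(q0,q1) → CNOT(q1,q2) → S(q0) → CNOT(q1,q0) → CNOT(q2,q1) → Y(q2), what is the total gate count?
7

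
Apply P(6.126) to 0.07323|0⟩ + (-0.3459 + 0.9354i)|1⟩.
0.07323|0⟩ + (-0.1952 + 0.978i)|1⟩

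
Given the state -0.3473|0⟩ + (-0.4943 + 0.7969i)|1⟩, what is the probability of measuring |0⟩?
0.1206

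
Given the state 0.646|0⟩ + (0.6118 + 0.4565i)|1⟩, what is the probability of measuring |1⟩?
0.5827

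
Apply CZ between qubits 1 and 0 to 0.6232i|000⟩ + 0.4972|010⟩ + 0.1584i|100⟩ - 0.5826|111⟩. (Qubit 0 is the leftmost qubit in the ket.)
0.6232i|000⟩ + 0.4972|010⟩ + 0.1584i|100⟩ + 0.5826|111⟩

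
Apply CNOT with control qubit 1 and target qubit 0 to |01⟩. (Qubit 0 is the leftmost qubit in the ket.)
|11⟩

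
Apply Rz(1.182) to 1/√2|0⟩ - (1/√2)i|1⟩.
(0.5872 - 0.394i)|0⟩ + (0.394 - 0.5872i)|1⟩

Rz(1.182) = [[e^(−iθ/2), 0], [0, e^(iθ/2)]] with e^(±iθ/2) = cos(θ/2) ± i·sin(θ/2); θ = 1.182, cos(θ/2) ≈ 0.830384, sin(θ/2) ≈ 0.557192.
With a = amp(|0⟩) = 1/√2 and b = amp(|1⟩) = -(1/√2)i:
new amp(|0⟩) = (0.830384 - 0.557192i)·a = (0.5872 - 0.394i)
new amp(|1⟩) = (0.830384 + 0.557192i)·b = (0.394 - 0.5872i)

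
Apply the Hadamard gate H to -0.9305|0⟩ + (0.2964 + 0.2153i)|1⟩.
(-0.4484 + 0.1522i)|0⟩ + (-0.8675 - 0.1522i)|1⟩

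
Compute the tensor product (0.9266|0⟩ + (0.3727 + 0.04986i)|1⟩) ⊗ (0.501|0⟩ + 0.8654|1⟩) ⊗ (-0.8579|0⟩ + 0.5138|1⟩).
-0.3983|000⟩ + 0.2385|001⟩ - 0.6879|010⟩ + 0.412|011⟩ + (-0.1602 - 0.02143i)|100⟩ + (0.09594 + 0.01283i)|101⟩ + (-0.2767 - 0.03702i)|110⟩ + (0.1657 + 0.02217i)|111⟩

amp(|b₁b₂…⟩) = product of the factor amplitudes for bits b₁, b₂, …; only kets whose every factor amplitude is nonzero survive.
|000⟩: (0.9266)(0.501)(-0.8579) = -0.3983
|001⟩: (0.9266)(0.501)(0.5138) = 0.2385
|010⟩: (0.9266)(0.8654)(-0.8579) = -0.6879
|011⟩: (0.9266)(0.8654)(0.5138) = 0.412
|100⟩: (0.3727 + 0.04986i)(0.501)(-0.8579) = (-0.1602 - 0.02143i)
|101⟩: (0.3727 + 0.04986i)(0.501)(0.5138) = (0.09594 + 0.01283i)
|110⟩: (0.3727 + 0.04986i)(0.8654)(-0.8579) = (-0.2767 - 0.03702i)
|111⟩: (0.3727 + 0.04986i)(0.8654)(0.5138) = (0.1657 + 0.02217i)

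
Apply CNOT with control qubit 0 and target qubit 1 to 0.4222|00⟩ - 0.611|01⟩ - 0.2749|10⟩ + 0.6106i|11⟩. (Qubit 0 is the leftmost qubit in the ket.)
0.4222|00⟩ - 0.611|01⟩ + 0.6106i|10⟩ - 0.2749|11⟩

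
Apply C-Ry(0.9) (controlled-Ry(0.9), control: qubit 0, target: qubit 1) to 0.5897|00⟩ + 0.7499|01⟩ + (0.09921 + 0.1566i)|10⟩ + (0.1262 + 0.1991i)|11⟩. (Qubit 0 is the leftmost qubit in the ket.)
0.5897|00⟩ + 0.7499|01⟩ + (0.03444 + 0.05441i)|10⟩ + (0.1568 + 0.2474i)|11⟩

C-Ry(0.9) leaves the control-|0⟩ kets |00⟩, |01⟩ unchanged and applies Ry(0.9) to qubit 1 on the control-|1⟩ pair (|10⟩, |11⟩).
Ry(0.9) = [[cos(θ/2), −sin(θ/2)], [sin(θ/2), cos(θ/2)]]; θ = 0.9, cos(θ/2) ≈ 0.900447, sin(θ/2) ≈ 0.434966.
With a = amp(|10⟩) = (0.09921 + 0.1566i) and b = amp(|11⟩) = (0.1262 + 0.1991i):
new amp(|10⟩) = (0.900447)·a + (-0.434966)·b = (0.03444 + 0.05441i)
new amp(|11⟩) = (0.434966)·a + (0.900447)·b = (0.1568 + 0.2474i)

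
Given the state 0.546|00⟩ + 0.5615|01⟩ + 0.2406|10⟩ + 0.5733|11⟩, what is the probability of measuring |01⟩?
0.3153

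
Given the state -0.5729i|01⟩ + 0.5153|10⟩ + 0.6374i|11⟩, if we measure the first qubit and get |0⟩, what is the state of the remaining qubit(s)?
-i|1⟩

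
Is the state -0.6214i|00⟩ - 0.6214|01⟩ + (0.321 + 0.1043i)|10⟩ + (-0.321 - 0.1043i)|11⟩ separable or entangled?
Entangled

Writing the state as a|00⟩ + b|01⟩ + c|10⟩ + d|11⟩, it is a product state iff ad − bc = 0.
Here (a, b, c, d) = (-0.6214i, -0.6214, (0.321 + 0.1043i), (-0.321 - 0.1043i)): ad − bc = (-0.6214i)(-0.321 - 0.1043i) − (-0.6214)(0.321 + 0.1043i) = (0.1347 + 0.2643i) ≠ 0, so the state is entangled.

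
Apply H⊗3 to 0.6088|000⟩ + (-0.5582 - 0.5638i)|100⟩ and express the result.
(0.01789 - 0.1993i)|000⟩ + (0.01789 - 0.1993i)|001⟩ + (0.01789 - 0.1993i)|010⟩ + (0.01789 - 0.1993i)|011⟩ + (0.4126 + 0.1993i)|100⟩ + (0.4126 + 0.1993i)|101⟩ + (0.4126 + 0.1993i)|110⟩ + (0.4126 + 0.1993i)|111⟩

H⊗3 gives amp(|y⟩) = (1/2√2) Σ_x (−1)^(x·y) amp(|x⟩), where x·y is the number of positions in which both x and y have a 1.
|000⟩: (0.6088 + (-0.5582 - 0.5638i))/(2√2) = (0.01789 - 0.1993i)
|001⟩: (0.6088 + (-0.5582 - 0.5638i))/(2√2) = (0.01789 - 0.1993i)
|010⟩: (0.6088 + (-0.5582 - 0.5638i))/(2√2) = (0.01789 - 0.1993i)
|011⟩: (0.6088 + (-0.5582 - 0.5638i))/(2√2) = (0.01789 - 0.1993i)
|100⟩: (0.6088 - (-0.5582 - 0.5638i))/(2√2) = (0.4126 + 0.1993i)
|101⟩: (0.6088 - (-0.5582 - 0.5638i))/(2√2) = (0.4126 + 0.1993i)
|110⟩: (0.6088 - (-0.5582 - 0.5638i))/(2√2) = (0.4126 + 0.1993i)
|111⟩: (0.6088 - (-0.5582 - 0.5638i))/(2√2) = (0.4126 + 0.1993i)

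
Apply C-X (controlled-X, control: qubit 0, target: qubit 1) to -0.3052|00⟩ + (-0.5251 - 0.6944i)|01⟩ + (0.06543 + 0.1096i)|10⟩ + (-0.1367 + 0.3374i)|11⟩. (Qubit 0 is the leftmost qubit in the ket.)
-0.3052|00⟩ + (-0.5251 - 0.6944i)|01⟩ + (-0.1367 + 0.3374i)|10⟩ + (0.06543 + 0.1096i)|11⟩

C-X leaves the control-|0⟩ kets |00⟩, |01⟩ unchanged and applies X to qubit 1 on the control-|1⟩ pair (|10⟩, |11⟩).
X = [[0, 1], [1, 0]].
With a = amp(|10⟩) = (0.06543 + 0.1096i) and b = amp(|11⟩) = (-0.1367 + 0.3374i):
new amp(|10⟩) = (1)·b = (-0.1367 + 0.3374i)
new amp(|11⟩) = (1)·a = (0.06543 + 0.1096i)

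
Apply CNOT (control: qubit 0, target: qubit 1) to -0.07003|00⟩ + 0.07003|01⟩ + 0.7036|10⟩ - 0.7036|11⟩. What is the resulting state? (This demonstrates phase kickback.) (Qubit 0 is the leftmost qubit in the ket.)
-0.07003|00⟩ + 0.07003|01⟩ - 0.7036|10⟩ + 0.7036|11⟩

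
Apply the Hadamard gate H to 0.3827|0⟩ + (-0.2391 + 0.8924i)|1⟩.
(0.1015 + 0.631i)|0⟩ + (0.4397 - 0.631i)|1⟩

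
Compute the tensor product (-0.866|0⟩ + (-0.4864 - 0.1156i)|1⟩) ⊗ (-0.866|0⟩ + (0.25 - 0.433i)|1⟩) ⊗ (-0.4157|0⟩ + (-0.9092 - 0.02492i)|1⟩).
-0.3118|000⟩ + (-0.6819 - 0.01869i)|001⟩ + (0.09 - 0.1559i)|010⟩ + (0.2062 - 0.3355i)|011⟩ + (-0.1751 - 0.04162i)|100⟩ + (-0.3805 - 0.1015i)|101⟩ + (0.07136 - 0.07554i)|110⟩ + (0.1606 - 0.1609i)|111⟩

amp(|b₁b₂…⟩) = product of the factor amplitudes for bits b₁, b₂, …; only kets whose every factor amplitude is nonzero survive.
|000⟩: (-0.866)(-0.866)(-0.4157) = -0.3118
|001⟩: (-0.866)(-0.866)(-0.9092 - 0.02492i) = (-0.6819 - 0.01869i)
|010⟩: (-0.866)(0.25 - 0.433i)(-0.4157) = (0.09 - 0.1559i)
|011⟩: (-0.866)(0.25 - 0.433i)(-0.9092 - 0.02492i) = (0.2062 - 0.3355i)
|100⟩: (-0.4864 - 0.1156i)(-0.866)(-0.4157) = (-0.1751 - 0.04162i)
|101⟩: (-0.4864 - 0.1156i)(-0.866)(-0.9092 - 0.02492i) = (-0.3805 - 0.1015i)
|110⟩: (-0.4864 - 0.1156i)(0.25 - 0.433i)(-0.4157) = (0.07136 - 0.07554i)
|111⟩: (-0.4864 - 0.1156i)(0.25 - 0.433i)(-0.9092 - 0.02492i) = (0.1606 - 0.1609i)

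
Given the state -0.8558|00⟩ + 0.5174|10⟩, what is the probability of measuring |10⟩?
0.2677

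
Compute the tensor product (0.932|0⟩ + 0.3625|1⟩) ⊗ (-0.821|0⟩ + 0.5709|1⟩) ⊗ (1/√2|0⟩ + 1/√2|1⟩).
-0.5411|000⟩ - 0.5411|001⟩ + 0.3762|010⟩ + 0.3762|011⟩ - 0.2104|100⟩ - 0.2104|101⟩ + 0.1463|110⟩ + 0.1463|111⟩

amp(|b₁b₂…⟩) = product of the factor amplitudes for bits b₁, b₂, …; only kets whose every factor amplitude is nonzero survive.
|000⟩: (0.932)(-0.821)(1/√2) = -0.5411
|001⟩: (0.932)(-0.821)(1/√2) = -0.5411
|010⟩: (0.932)(0.5709)(1/√2) = 0.3762
|011⟩: (0.932)(0.5709)(1/√2) = 0.3762
|100⟩: (0.3625)(-0.821)(1/√2) = -0.2104
|101⟩: (0.3625)(-0.821)(1/√2) = -0.2104
|110⟩: (0.3625)(0.5709)(1/√2) = 0.1463
|111⟩: (0.3625)(0.5709)(1/√2) = 0.1463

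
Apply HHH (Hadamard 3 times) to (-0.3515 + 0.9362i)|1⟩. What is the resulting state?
(-0.2485 + 0.662i)|0⟩ + (0.2485 - 0.662i)|1⟩

H² = I, so H^3 = H: a single Hadamard. With (a, b) = (0, (-0.3515 + 0.9362i)), H gives ((a + b)/√2, (a − b)/√2) = ((-0.2485 + 0.662i), (0.2485 - 0.662i)).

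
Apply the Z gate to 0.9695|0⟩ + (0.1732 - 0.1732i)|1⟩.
0.9695|0⟩ + (-0.1732 + 0.1732i)|1⟩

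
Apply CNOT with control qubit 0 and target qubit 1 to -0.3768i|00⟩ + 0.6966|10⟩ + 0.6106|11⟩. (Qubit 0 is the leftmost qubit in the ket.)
-0.3768i|00⟩ + 0.6106|10⟩ + 0.6966|11⟩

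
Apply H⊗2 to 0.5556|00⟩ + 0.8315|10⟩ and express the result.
0.6936|00⟩ + 0.6936|01⟩ - 0.138|10⟩ - 0.138|11⟩

H⊗2 gives amp(|y⟩) = (1/2) Σ_x (−1)^(x·y) amp(|x⟩), where x·y is the number of positions in which both x and y have a 1.
|00⟩: (0.5556 + 0.8315)/2 = 0.6936
|01⟩: (0.5556 + 0.8315)/2 = 0.6936
|10⟩: (0.5556 - 0.8315)/2 = -0.138
|11⟩: (0.5556 - 0.8315)/2 = -0.138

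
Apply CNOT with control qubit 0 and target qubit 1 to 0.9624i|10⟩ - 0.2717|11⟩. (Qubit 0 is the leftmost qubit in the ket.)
-0.2717|10⟩ + 0.9624i|11⟩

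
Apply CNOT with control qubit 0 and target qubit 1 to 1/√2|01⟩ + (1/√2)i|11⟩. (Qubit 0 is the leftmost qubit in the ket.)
1/√2|01⟩ + (1/√2)i|10⟩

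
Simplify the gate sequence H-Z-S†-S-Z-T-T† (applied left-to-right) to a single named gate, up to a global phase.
H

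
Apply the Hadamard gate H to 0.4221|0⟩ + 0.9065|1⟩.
0.9395|0⟩ - 0.3425|1⟩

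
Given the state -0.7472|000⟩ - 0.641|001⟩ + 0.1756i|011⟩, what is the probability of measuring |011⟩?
0.03084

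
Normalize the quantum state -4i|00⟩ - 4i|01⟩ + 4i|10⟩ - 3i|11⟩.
-0.5298i|00⟩ - 0.5298i|01⟩ + 0.5298i|10⟩ - 0.3974i|11⟩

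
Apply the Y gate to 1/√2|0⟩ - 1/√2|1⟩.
(1/√2)i|0⟩ + (1/√2)i|1⟩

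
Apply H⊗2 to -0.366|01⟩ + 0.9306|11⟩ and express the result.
0.2823|00⟩ - 0.2823|01⟩ - 0.6483|10⟩ + 0.6483|11⟩

H⊗2 gives amp(|y⟩) = (1/2) Σ_x (−1)^(x·y) amp(|x⟩), where x·y is the number of positions in which both x and y have a 1.
|00⟩: (-0.366 + 0.9306)/2 = 0.2823
|01⟩: (0.366 - 0.9306)/2 = -0.2823
|10⟩: (-0.366 - 0.9306)/2 = -0.6483
|11⟩: (0.366 + 0.9306)/2 = 0.6483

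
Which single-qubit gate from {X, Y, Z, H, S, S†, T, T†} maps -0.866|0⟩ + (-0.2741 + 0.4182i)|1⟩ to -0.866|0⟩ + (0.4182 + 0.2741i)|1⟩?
S†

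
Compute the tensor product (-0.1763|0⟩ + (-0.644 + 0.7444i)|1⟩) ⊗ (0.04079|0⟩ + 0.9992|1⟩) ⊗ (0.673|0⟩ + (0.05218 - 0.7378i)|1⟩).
-0.00484|000⟩ + (-0.0003752 + 0.005306i)|001⟩ - 0.1186|010⟩ + (-0.009192 + 0.13i)|011⟩ + (-0.01768 + 0.02044i)|100⟩ + (0.02103 + 0.02097i)|101⟩ + (-0.4331 + 0.5006i)|110⟩ + (0.5152 + 0.5136i)|111⟩

amp(|b₁b₂…⟩) = product of the factor amplitudes for bits b₁, b₂, …; only kets whose every factor amplitude is nonzero survive.
|000⟩: (-0.1763)(0.04079)(0.673) = -0.00484
|001⟩: (-0.1763)(0.04079)(0.05218 - 0.7378i) = (-0.0003752 + 0.005306i)
|010⟩: (-0.1763)(0.9992)(0.673) = -0.1186
|011⟩: (-0.1763)(0.9992)(0.05218 - 0.7378i) = (-0.009192 + 0.13i)
|100⟩: (-0.644 + 0.7444i)(0.04079)(0.673) = (-0.01768 + 0.02044i)
|101⟩: (-0.644 + 0.7444i)(0.04079)(0.05218 - 0.7378i) = (0.02103 + 0.02097i)
|110⟩: (-0.644 + 0.7444i)(0.9992)(0.673) = (-0.4331 + 0.5006i)
|111⟩: (-0.644 + 0.7444i)(0.9992)(0.05218 - 0.7378i) = (0.5152 + 0.5136i)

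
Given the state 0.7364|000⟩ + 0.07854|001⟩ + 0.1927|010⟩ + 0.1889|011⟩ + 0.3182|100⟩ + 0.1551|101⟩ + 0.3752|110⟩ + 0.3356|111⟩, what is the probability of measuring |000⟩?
0.5423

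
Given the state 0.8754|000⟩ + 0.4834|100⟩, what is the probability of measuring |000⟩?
0.7663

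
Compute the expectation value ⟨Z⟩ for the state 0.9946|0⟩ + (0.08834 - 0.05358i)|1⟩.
0.9786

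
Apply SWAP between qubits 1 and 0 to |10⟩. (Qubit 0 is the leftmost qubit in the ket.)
|01⟩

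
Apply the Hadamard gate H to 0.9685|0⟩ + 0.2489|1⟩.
0.8608|0⟩ + 0.5088|1⟩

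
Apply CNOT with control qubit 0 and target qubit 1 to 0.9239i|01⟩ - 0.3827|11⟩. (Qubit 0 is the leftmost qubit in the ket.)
0.9239i|01⟩ - 0.3827|10⟩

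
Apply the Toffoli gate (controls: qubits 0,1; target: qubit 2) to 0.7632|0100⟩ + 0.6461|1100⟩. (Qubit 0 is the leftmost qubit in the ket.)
0.7632|0100⟩ + 0.6461|1110⟩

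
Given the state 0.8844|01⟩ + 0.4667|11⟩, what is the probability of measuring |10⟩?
0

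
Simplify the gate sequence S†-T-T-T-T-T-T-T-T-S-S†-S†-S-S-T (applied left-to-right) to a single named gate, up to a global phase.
T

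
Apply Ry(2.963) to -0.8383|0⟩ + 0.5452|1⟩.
-0.6178|0⟩ - 0.7863|1⟩

Ry(2.963) = [[cos(θ/2), −sin(θ/2)], [sin(θ/2), cos(θ/2)]]; θ = 2.963, cos(θ/2) ≈ 0.0891777, sin(θ/2) ≈ 0.996016.
With a = amp(|0⟩) = -0.8383 and b = amp(|1⟩) = 0.5452:
new amp(|0⟩) = (0.0891777)·a + (-0.996016)·b = -0.6178
new amp(|1⟩) = (0.996016)·a + (0.0891777)·b = -0.7863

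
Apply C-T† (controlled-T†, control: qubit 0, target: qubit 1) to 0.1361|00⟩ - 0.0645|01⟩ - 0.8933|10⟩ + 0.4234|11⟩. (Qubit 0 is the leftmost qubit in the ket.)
0.1361|00⟩ - 0.0645|01⟩ - 0.8933|10⟩ + (0.2994 - 0.2994i)|11⟩

C-T† leaves the control-|0⟩ kets |00⟩, |01⟩ unchanged and applies T† to qubit 1 on the control-|1⟩ pair (|10⟩, |11⟩).
T† = [[1, 0], [0, (1/√2 - (1/√2)i)]].
With a = amp(|10⟩) = -0.8933 and b = amp(|11⟩) = 0.4234:
new amp(|10⟩) = (1)·a = -0.8933
new amp(|11⟩) = (1/√2 - (1/√2)i)·b = (0.2994 - 0.2994i)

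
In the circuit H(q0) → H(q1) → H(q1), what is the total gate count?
3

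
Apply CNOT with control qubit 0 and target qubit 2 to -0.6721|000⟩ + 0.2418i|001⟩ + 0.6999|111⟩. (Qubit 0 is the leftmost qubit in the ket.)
-0.6721|000⟩ + 0.2418i|001⟩ + 0.6999|110⟩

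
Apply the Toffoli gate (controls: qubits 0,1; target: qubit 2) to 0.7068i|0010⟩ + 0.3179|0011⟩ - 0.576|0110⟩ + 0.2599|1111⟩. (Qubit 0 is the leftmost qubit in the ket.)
0.7068i|0010⟩ + 0.3179|0011⟩ - 0.576|0110⟩ + 0.2599|1101⟩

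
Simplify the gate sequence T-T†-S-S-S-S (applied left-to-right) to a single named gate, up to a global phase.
I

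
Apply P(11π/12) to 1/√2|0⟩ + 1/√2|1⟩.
1/√2|0⟩ + (-0.683 + 0.183i)|1⟩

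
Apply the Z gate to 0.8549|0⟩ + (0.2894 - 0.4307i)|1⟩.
0.8549|0⟩ + (-0.2894 + 0.4307i)|1⟩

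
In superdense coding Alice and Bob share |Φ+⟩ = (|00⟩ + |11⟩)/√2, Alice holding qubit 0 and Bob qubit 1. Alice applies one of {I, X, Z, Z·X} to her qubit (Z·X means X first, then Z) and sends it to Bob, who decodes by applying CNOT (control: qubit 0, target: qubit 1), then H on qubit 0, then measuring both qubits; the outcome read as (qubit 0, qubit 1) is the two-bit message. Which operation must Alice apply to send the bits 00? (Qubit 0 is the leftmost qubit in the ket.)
I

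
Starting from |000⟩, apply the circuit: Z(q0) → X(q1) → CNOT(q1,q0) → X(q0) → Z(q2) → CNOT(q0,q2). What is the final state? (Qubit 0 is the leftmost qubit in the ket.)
|010⟩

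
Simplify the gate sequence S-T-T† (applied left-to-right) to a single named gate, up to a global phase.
S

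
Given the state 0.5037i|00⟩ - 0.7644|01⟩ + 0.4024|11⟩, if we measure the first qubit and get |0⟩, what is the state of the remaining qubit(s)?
0.5502i|0⟩ - 0.835|1⟩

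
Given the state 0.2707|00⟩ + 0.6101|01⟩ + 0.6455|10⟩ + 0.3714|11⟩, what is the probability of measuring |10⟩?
0.4167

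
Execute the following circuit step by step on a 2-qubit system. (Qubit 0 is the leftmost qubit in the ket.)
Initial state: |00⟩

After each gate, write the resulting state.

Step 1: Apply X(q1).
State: |01⟩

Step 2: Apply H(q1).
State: 1/√2|00⟩ - 1/√2|01⟩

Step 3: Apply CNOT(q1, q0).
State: 1/√2|00⟩ - 1/√2|11⟩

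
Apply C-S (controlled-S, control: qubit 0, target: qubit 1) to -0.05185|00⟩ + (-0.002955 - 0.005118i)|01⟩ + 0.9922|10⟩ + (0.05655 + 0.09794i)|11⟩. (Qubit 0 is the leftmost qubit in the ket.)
-0.05185|00⟩ + (-0.002955 - 0.005118i)|01⟩ + 0.9922|10⟩ + (-0.09794 + 0.05655i)|11⟩

C-S leaves the control-|0⟩ kets |00⟩, |01⟩ unchanged and applies S to qubit 1 on the control-|1⟩ pair (|10⟩, |11⟩).
S = [[1, 0], [0, i]].
With a = amp(|10⟩) = 0.9922 and b = amp(|11⟩) = (0.05655 + 0.09794i):
new amp(|10⟩) = (1)·a = 0.9922
new amp(|11⟩) = (i)·b = (-0.09794 + 0.05655i)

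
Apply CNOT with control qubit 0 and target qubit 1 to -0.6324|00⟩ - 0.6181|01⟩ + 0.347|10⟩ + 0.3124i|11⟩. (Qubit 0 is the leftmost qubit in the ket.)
-0.6324|00⟩ - 0.6181|01⟩ + 0.3124i|10⟩ + 0.347|11⟩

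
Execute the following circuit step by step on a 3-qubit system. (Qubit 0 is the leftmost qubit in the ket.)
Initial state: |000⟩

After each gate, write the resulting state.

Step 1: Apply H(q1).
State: 1/√2|000⟩ + 1/√2|010⟩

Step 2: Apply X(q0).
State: 1/√2|100⟩ + 1/√2|110⟩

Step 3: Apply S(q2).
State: 1/√2|100⟩ + 1/√2|110⟩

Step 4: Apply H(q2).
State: 1/2|100⟩ + 1/2|101⟩ + 1/2|110⟩ + 1/2|111⟩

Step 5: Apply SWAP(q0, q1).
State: 1/2|010⟩ + 1/2|011⟩ + 1/2|110⟩ + 1/2|111⟩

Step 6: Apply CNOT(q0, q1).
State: 1/2|010⟩ + 1/2|011⟩ + 1/2|100⟩ + 1/2|101⟩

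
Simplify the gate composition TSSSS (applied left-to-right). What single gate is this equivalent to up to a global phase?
T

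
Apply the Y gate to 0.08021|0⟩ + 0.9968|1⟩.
-0.9968i|0⟩ + 0.08021i|1⟩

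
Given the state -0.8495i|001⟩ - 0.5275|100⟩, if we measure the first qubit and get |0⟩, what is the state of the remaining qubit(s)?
-i|01⟩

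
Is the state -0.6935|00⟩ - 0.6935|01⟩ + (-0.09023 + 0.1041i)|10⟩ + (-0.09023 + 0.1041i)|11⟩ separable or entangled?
Separable

Writing the state as a|00⟩ + b|01⟩ + c|10⟩ + d|11⟩, it is a product state iff ad − bc = 0.
Here (a, b, c, d) = (-0.6935, -0.6935, (-0.09023 + 0.1041i), (-0.09023 + 0.1041i)): ad − bc = (-0.6935)(-0.09023 + 0.1041i) − (-0.6935)(-0.09023 + 0.1041i) = 0, so the state is separable.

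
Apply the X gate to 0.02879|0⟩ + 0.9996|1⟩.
0.9996|0⟩ + 0.02879|1⟩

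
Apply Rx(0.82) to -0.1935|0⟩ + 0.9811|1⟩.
(-0.1775 - 0.3911i)|0⟩ + (0.8998 + 0.07713i)|1⟩

Rx(0.82) = [[cos(θ/2), −i·sin(θ/2)], [−i·sin(θ/2), cos(θ/2)]]; θ = 0.82, cos(θ/2) ≈ 0.917121, sin(θ/2) ≈ 0.398609.
With a = amp(|0⟩) = -0.1935 and b = amp(|1⟩) = 0.9811:
new amp(|0⟩) = (0.917121)·a + (-0.398609i)·b = (-0.1775 - 0.3911i)
new amp(|1⟩) = (-0.398609i)·a + (0.917121)·b = (0.8998 + 0.07713i)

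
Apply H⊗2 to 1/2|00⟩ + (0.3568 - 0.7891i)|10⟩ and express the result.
(0.4284 - 0.3946i)|00⟩ + (0.4284 - 0.3946i)|01⟩ + (0.0716 + 0.3946i)|10⟩ + (0.0716 + 0.3946i)|11⟩

H⊗2 gives amp(|y⟩) = (1/2) Σ_x (−1)^(x·y) amp(|x⟩), where x·y is the number of positions in which both x and y have a 1.
|00⟩: (1/2 + (0.3568 - 0.7891i))/2 = (0.4284 - 0.3946i)
|01⟩: (1/2 + (0.3568 - 0.7891i))/2 = (0.4284 - 0.3946i)
|10⟩: (1/2 - (0.3568 - 0.7891i))/2 = (0.0716 + 0.3946i)
|11⟩: (1/2 - (0.3568 - 0.7891i))/2 = (0.0716 + 0.3946i)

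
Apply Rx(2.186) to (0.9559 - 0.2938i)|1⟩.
(-0.2609 - 0.8488i)|0⟩ + (0.4395 - 0.1351i)|1⟩

Rx(2.186) = [[cos(θ/2), −i·sin(θ/2)], [−i·sin(θ/2), cos(θ/2)]]; θ = 2.186, cos(θ/2) ≈ 0.459823, sin(θ/2) ≈ 0.88801.
With a = amp(|0⟩) = 0 and b = amp(|1⟩) = (0.9559 - 0.2938i):
new amp(|0⟩) = (0.459823)·a + (-0.88801i)·b = (-0.2609 - 0.8488i)
new amp(|1⟩) = (-0.88801i)·a + (0.459823)·b = (0.4395 - 0.1351i)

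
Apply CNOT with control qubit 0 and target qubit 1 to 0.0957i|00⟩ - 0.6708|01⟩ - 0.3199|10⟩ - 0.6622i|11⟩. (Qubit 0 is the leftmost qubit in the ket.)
0.0957i|00⟩ - 0.6708|01⟩ - 0.6622i|10⟩ - 0.3199|11⟩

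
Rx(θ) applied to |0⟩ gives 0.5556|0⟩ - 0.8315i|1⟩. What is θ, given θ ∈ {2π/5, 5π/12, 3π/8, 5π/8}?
5π/8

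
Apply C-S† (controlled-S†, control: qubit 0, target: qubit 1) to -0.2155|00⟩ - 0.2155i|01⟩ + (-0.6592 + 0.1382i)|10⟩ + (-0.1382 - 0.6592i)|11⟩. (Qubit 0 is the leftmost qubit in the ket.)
-0.2155|00⟩ - 0.2155i|01⟩ + (-0.6592 + 0.1382i)|10⟩ + (-0.6592 + 0.1382i)|11⟩

C-S† leaves the control-|0⟩ kets |00⟩, |01⟩ unchanged and applies S† to qubit 1 on the control-|1⟩ pair (|10⟩, |11⟩).
S† = [[1, 0], [0, -i]].
With a = amp(|10⟩) = (-0.6592 + 0.1382i) and b = amp(|11⟩) = (-0.1382 - 0.6592i):
new amp(|10⟩) = (1)·a = (-0.6592 + 0.1382i)
new amp(|11⟩) = (-i)·b = (-0.6592 + 0.1382i)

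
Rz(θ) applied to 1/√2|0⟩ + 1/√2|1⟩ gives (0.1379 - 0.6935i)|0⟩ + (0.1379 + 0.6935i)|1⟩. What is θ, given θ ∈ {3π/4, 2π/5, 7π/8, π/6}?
7π/8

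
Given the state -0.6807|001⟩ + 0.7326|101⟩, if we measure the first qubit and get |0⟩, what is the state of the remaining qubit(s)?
-|01⟩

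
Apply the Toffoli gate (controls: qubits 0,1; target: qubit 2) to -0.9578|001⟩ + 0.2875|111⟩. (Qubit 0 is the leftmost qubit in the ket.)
-0.9578|001⟩ + 0.2875|110⟩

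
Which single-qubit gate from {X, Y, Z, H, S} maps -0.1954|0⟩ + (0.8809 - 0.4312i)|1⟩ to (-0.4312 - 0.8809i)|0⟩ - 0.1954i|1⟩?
Y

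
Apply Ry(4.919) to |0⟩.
-0.7763|0⟩ + 0.6304|1⟩

Ry(4.919) = [[cos(θ/2), −sin(θ/2)], [sin(θ/2), cos(θ/2)]]; θ = 4.919, cos(θ/2) ≈ -0.776255, sin(θ/2) ≈ 0.630419.
With a = amp(|0⟩) = 1 and b = amp(|1⟩) = 0:
new amp(|0⟩) = (-0.776255)·a + (-0.630419)·b = -0.7763
new amp(|1⟩) = (0.630419)·a + (-0.776255)·b = 0.6304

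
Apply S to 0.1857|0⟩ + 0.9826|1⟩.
0.1857|0⟩ + 0.9826i|1⟩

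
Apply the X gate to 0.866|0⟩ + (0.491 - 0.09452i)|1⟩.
(0.491 - 0.09452i)|0⟩ + 0.866|1⟩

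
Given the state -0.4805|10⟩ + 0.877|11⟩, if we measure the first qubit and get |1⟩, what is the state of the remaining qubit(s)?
-0.4805|0⟩ + 0.877|1⟩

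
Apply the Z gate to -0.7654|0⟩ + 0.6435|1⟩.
-0.7654|0⟩ - 0.6435|1⟩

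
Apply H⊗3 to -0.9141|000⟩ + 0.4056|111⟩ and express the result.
-0.1798|000⟩ - 0.4666|001⟩ - 0.4666|010⟩ - 0.1798|011⟩ - 0.4666|100⟩ - 0.1798|101⟩ - 0.1798|110⟩ - 0.4666|111⟩

H⊗3 gives amp(|y⟩) = (1/2√2) Σ_x (−1)^(x·y) amp(|x⟩), where x·y is the number of positions in which both x and y have a 1.
|000⟩: (-0.9141 + 0.4056)/(2√2) = -0.1798
|001⟩: (-0.9141 - 0.4056)/(2√2) = -0.4666
|010⟩: (-0.9141 - 0.4056)/(2√2) = -0.4666
|011⟩: (-0.9141 + 0.4056)/(2√2) = -0.1798
|100⟩: (-0.9141 - 0.4056)/(2√2) = -0.4666
|101⟩: (-0.9141 + 0.4056)/(2√2) = -0.1798
|110⟩: (-0.9141 + 0.4056)/(2√2) = -0.1798
|111⟩: (-0.9141 - 0.4056)/(2√2) = -0.4666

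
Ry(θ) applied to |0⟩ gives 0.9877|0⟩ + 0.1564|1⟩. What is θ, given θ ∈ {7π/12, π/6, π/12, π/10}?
π/10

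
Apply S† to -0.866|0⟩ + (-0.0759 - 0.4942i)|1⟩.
-0.866|0⟩ + (-0.4942 + 0.0759i)|1⟩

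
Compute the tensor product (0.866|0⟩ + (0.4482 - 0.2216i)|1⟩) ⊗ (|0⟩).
0.866|00⟩ + (0.4482 - 0.2216i)|10⟩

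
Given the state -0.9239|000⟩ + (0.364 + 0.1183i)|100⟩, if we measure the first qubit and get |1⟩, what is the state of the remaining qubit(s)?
(0.951 + 0.3091i)|00⟩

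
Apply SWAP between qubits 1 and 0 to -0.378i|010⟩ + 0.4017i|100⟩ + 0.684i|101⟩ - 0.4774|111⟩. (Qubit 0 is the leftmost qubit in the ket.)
0.4017i|010⟩ + 0.684i|011⟩ - 0.378i|100⟩ - 0.4774|111⟩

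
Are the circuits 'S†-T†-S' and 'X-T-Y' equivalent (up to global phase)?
No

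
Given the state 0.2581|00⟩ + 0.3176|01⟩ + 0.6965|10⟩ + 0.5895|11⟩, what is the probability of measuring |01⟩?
0.1009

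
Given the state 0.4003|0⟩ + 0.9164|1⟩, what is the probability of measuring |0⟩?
0.1602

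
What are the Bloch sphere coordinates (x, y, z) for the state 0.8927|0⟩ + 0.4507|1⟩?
(0.8047, 0, 0.5938)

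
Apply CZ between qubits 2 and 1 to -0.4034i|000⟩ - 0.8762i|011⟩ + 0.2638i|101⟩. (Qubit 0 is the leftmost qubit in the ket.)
-0.4034i|000⟩ + 0.8762i|011⟩ + 0.2638i|101⟩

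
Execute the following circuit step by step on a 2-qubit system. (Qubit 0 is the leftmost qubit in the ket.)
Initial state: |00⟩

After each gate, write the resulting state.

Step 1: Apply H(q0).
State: 1/√2|00⟩ + 1/√2|10⟩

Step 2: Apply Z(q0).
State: 1/√2|00⟩ - 1/√2|10⟩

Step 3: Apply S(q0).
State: 1/√2|00⟩ - (1/√2)i|10⟩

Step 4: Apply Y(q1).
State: (1/√2)i|01⟩ + 1/√2|11⟩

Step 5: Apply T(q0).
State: (1/√2)i|01⟩ + (1/2 + (1/2)i)|11⟩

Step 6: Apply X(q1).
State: (1/√2)i|00⟩ + (1/2 + (1/2)i)|10⟩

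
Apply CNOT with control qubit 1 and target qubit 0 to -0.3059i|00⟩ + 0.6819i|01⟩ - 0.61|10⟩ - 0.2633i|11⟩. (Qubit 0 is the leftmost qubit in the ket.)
-0.3059i|00⟩ - 0.2633i|01⟩ - 0.61|10⟩ + 0.6819i|11⟩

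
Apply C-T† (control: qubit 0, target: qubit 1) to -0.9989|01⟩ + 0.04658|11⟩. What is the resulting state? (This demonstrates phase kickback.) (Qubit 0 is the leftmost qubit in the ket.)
-0.9989|01⟩ + (0.03294 - 0.03294i)|11⟩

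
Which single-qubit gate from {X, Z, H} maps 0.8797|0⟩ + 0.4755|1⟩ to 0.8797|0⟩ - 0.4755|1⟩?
Z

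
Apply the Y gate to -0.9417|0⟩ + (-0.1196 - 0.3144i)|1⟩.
(-0.3144 + 0.1196i)|0⟩ - 0.9417i|1⟩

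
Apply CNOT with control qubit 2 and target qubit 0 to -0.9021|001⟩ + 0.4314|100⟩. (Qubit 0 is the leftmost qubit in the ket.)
0.4314|100⟩ - 0.9021|101⟩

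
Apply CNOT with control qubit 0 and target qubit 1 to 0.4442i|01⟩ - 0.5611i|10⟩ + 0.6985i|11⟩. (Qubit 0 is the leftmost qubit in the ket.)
0.4442i|01⟩ + 0.6985i|10⟩ - 0.5611i|11⟩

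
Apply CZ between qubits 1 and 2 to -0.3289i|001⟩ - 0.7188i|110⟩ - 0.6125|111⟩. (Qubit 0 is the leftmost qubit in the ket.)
-0.3289i|001⟩ - 0.7188i|110⟩ + 0.6125|111⟩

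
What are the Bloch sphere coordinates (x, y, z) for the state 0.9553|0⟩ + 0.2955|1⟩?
(0.5646, 0, 0.8253)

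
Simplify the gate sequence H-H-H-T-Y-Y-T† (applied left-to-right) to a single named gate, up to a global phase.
H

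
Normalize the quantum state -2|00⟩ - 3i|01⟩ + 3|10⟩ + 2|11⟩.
-0.3922|00⟩ - 0.5883i|01⟩ + 0.5883|10⟩ + 0.3922|11⟩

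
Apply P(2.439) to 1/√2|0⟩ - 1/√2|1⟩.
1/√2|0⟩ + (0.5396 - 0.4569i)|1⟩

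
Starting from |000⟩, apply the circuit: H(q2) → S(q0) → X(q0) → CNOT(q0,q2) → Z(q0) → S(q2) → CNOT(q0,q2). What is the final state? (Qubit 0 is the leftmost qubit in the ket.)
-(1/√2)i|100⟩ - 1/√2|101⟩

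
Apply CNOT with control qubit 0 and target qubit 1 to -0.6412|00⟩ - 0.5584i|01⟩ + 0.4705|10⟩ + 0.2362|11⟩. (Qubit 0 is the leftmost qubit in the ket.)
-0.6412|00⟩ - 0.5584i|01⟩ + 0.2362|10⟩ + 0.4705|11⟩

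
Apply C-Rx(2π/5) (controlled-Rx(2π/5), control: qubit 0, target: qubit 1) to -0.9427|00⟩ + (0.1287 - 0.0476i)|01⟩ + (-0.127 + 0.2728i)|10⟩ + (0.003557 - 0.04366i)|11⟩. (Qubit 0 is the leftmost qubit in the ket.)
-0.9427|00⟩ + (0.1287 - 0.0476i)|01⟩ + (-0.1284 + 0.2186i)|10⟩ + (0.1632 + 0.03933i)|11⟩

C-Rx(2π/5) leaves the control-|0⟩ kets |00⟩, |01⟩ unchanged and applies Rx(2π/5) to qubit 1 on the control-|1⟩ pair (|10⟩, |11⟩).
Rx(2π/5) = [[cos(θ/2), −i·sin(θ/2)], [−i·sin(θ/2), cos(θ/2)]]; θ = 2π/5, cos(θ/2) ≈ 0.809017, sin(θ/2) ≈ 0.587785.
With a = amp(|10⟩) = (-0.127 + 0.2728i) and b = amp(|11⟩) = (0.003557 - 0.04366i):
new amp(|10⟩) = (0.809017)·a + (-0.587785i)·b = (-0.1284 + 0.2186i)
new amp(|11⟩) = (-0.587785i)·a + (0.809017)·b = (0.1632 + 0.03933i)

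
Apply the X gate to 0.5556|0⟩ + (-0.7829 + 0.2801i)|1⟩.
(-0.7829 + 0.2801i)|0⟩ + 0.5556|1⟩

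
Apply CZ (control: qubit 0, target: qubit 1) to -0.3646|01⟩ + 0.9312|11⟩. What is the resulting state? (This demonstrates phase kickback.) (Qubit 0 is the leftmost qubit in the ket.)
-0.3646|01⟩ - 0.9312|11⟩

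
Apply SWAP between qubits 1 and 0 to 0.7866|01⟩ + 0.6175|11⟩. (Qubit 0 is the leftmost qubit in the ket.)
0.7866|10⟩ + 0.6175|11⟩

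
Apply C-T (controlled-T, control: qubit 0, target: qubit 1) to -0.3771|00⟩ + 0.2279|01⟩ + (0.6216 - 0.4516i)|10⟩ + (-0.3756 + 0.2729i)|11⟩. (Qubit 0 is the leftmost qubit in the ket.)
-0.3771|00⟩ + 0.2279|01⟩ + (0.6216 - 0.4516i)|10⟩ + (-0.4586 - 0.07262i)|11⟩

C-T leaves the control-|0⟩ kets |00⟩, |01⟩ unchanged and applies T to qubit 1 on the control-|1⟩ pair (|10⟩, |11⟩).
T = [[1, 0], [0, (1/√2 + (1/√2)i)]].
With a = amp(|10⟩) = (0.6216 - 0.4516i) and b = amp(|11⟩) = (-0.3756 + 0.2729i):
new amp(|10⟩) = (1)·a = (0.6216 - 0.4516i)
new amp(|11⟩) = (1/√2 + (1/√2)i)·b = (-0.4586 - 0.07262i)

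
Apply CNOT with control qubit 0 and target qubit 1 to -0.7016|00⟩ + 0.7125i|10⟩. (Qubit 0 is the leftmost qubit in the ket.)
-0.7016|00⟩ + 0.7125i|11⟩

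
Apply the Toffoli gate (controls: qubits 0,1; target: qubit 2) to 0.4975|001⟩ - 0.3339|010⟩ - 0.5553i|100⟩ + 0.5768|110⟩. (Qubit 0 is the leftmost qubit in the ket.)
0.4975|001⟩ - 0.3339|010⟩ - 0.5553i|100⟩ + 0.5768|111⟩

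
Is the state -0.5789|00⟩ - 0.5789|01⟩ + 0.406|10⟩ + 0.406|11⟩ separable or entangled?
Separable

Writing the state as a|00⟩ + b|01⟩ + c|10⟩ + d|11⟩, it is a product state iff ad − bc = 0.
Here (a, b, c, d) = (-0.5789, -0.5789, 0.406, 0.406): ad − bc = (-0.5789)(0.406) − (-0.5789)(0.406) = 0, so the state is separable.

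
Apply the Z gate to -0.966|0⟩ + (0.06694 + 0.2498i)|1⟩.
-0.966|0⟩ + (-0.06694 - 0.2498i)|1⟩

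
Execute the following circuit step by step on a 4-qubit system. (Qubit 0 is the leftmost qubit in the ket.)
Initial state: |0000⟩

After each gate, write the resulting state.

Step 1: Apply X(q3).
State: |0001⟩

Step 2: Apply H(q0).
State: 1/√2|0001⟩ + 1/√2|1001⟩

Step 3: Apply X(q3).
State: 1/√2|0000⟩ + 1/√2|1000⟩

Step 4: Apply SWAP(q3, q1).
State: 1/√2|0000⟩ + 1/√2|1000⟩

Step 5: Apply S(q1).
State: 1/√2|0000⟩ + 1/√2|1000⟩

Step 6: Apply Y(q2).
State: (1/√2)i|0010⟩ + (1/√2)i|1010⟩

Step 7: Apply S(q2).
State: -1/√2|0010⟩ - 1/√2|1010⟩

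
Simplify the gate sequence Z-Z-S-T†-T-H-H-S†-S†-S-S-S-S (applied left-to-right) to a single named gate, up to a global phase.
S†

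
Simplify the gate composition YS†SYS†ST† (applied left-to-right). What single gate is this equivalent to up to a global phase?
T†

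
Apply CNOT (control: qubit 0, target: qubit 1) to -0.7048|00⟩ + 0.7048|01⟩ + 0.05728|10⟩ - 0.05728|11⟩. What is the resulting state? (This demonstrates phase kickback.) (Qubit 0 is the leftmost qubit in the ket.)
-0.7048|00⟩ + 0.7048|01⟩ - 0.05728|10⟩ + 0.05728|11⟩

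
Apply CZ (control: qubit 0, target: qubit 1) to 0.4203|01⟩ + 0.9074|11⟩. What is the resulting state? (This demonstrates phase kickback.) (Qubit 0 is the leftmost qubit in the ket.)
0.4203|01⟩ - 0.9074|11⟩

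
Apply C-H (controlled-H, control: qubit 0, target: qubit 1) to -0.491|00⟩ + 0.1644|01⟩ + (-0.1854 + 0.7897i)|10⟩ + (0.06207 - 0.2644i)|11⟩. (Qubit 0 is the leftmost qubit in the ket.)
-0.491|00⟩ + 0.1644|01⟩ + (-0.08721 + 0.3714i)|10⟩ + (-0.175 + 0.7454i)|11⟩

C-H leaves the control-|0⟩ kets |00⟩, |01⟩ unchanged and applies H to qubit 1 on the control-|1⟩ pair (|10⟩, |11⟩).
H = [[1/√2, 1/√2], [1/√2, -1/√2]].
With a = amp(|10⟩) = (-0.1854 + 0.7897i) and b = amp(|11⟩) = (0.06207 - 0.2644i):
new amp(|10⟩) = (1/√2)·a + (1/√2)·b = (-0.08721 + 0.3714i)
new amp(|11⟩) = (1/√2)·a + (-1/√2)·b = (-0.175 + 0.7454i)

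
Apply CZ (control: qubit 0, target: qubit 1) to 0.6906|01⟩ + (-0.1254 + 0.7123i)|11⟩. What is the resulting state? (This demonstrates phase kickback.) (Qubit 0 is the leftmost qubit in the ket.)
0.6906|01⟩ + (0.1254 - 0.7123i)|11⟩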